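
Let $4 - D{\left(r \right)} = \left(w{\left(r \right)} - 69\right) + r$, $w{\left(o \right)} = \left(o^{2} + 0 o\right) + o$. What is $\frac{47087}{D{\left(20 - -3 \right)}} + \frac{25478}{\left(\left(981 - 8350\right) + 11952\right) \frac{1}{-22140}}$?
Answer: $- \frac{283385425561}{2300666} \approx -1.2318 \cdot 10^{5}$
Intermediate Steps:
$w{\left(o \right)} = o + o^{2}$ ($w{\left(o \right)} = \left(o^{2} + 0\right) + o = o^{2} + o = o + o^{2}$)
$D{\left(r \right)} = 73 - r - r \left(1 + r\right)$ ($D{\left(r \right)} = 4 - \left(\left(r \left(1 + r\right) - 69\right) + r\right) = 4 - \left(\left(-69 + r \left(1 + r\right)\right) + r\right) = 4 - \left(-69 + r + r \left(1 + r\right)\right) = 73 - r - r \left(1 + r\right)$)
$\frac{47087}{D{\left(20 - -3 \right)}} + \frac{25478}{\left(\left(981 - 8350\right) + 11952\right) \frac{1}{-22140}} = \frac{47087}{73 - \left(20 - -3\right) - \left(20 - -3\right) \left(1 + \left(20 - -3\right)\right)} + \frac{25478}{\left(\left(981 - 8350\right) + 11952\right) \frac{1}{-22140}} = \frac{47087}{73 - \left(20 + 3\right) - \left(20 + 3\right) \left(1 + \left(20 + 3\right)\right)} + \frac{25478}{\left(-7369 + 11952\right) \left(- \frac{1}{22140}\right)} = \frac{47087}{73 - 23 - 23 \left(1 + 23\right)} + \frac{25478}{4583 \left(- \frac{1}{22140}\right)} = \frac{47087}{73 - 23 - 23 \cdot 24} + \frac{25478}{- \frac{4583}{22140}} = \frac{47087}{73 - 23 - 552} + 25478 \left(- \frac{22140}{4583}\right) = \frac{47087}{-502} - \frac{564082920}{4583} = 47087 \left(- \frac{1}{502}\right) - \frac{564082920}{4583} = - \frac{47087}{502} - \frac{564082920}{4583} = - \frac{283385425561}{2300666}$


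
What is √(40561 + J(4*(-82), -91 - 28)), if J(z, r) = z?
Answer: √40233 ≈ 200.58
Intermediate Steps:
√(40561 + J(4*(-82), -91 - 28)) = √(40561 + 4*(-82)) = √(40561 - 328) = √40233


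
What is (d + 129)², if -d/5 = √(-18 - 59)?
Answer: 14716 - 1290*I*√77 ≈ 14716.0 - 11320.0*I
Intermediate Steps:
d = -5*I*√77 (d = -5*√(-18 - 59) = -5*I*√77 ≈ -43.875*I)
(d + 129)² = (-5*I*√77 + 129)² = (129 - 5*I*√77)²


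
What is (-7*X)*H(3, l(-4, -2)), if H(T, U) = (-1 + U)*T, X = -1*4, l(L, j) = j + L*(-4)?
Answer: 1092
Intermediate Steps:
l(L, j) = j - 4*L
X = -4
H(T, U) = T*(-1 + U)
(-7*X)*H(3, l(-4, -2)) = (-7*(-4))*(3*(-1 + (-2 - 4*(-4)))) = 28*(3*(-1 + (-2 + 16))) = 28*(3*(-1 + 14)) = 28*(3*13) = 28*39 = 1092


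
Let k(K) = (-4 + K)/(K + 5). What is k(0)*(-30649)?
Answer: 122596/5 ≈ 24519.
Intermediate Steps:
k(K) = (-4 + K)/(5 + K)
k(0)*(-30649) = ((-4 + 0)/(5 + 0))*(-30649) = (-4/5)*(-30649) = ((⅕)*(-4))*(-30649) = -⅘*(-30649) = 122596/5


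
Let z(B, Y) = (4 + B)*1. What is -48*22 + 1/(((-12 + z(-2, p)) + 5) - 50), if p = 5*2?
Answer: -58081/55 ≈ -1056.0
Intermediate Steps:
p = 10
z(B, Y) = 4 + B
-48*22 + 1/(((-12 + z(-2, p)) + 5) - 50) = -48*22 + 1/(((-12 + (4 - 2)) + 5) - 50) = -1056 + 1/(((-12 + 2) + 5) - 50) = -1056 + 1/((-10 + 5) - 50) = -1056 + 1/(-5 - 50) = -1056 + 1/(-55) = -1056 - 1/55 = -58081/55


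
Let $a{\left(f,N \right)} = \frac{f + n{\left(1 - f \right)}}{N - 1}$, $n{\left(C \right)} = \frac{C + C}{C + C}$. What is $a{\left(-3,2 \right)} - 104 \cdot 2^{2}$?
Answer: $-418$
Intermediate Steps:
$n{\left(C \right)} = 1$ ($n{\left(C \right)} = \frac{2 C}{2 C} = 2 C \frac{1}{2 C} = 1$)
$a{\left(f,N \right)} = \frac{1 + f}{-1 + N}$ ($a{\left(f,N \right)} = \frac{f + 1}{N - 1} = \frac{1 + f}{-1 + N}$)
$a{\left(-3,2 \right)} - 104 \cdot 2^{2} = \frac{1 - 3}{-1 + 2} - 104 \cdot 2^{2} = 1^{-1} \left(-2\right) - 416 = 1 \left(-2\right) - 416 = -2 - 416 = -418$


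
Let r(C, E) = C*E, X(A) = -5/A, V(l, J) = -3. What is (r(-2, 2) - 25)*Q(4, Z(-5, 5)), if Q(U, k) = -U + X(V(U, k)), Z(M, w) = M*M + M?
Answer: 203/3 ≈ 67.667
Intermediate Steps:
Z(M, w) = M + M**2 (Z(M, w) = M**2 + M = M + M**2)
Q(U, k) = 5/3 - U (Q(U, k) = -U - 5/(-3) = -U - 5*(-1/3) = -U + 5/3 = 5/3 - U)
(r(-2, 2) - 25)*Q(4, Z(-5, 5)) = (-2*2 - 25)*(5/3 - 1*4) = (-4 - 25)*(5/3 - 4) = -29*(-7/3) = 203/3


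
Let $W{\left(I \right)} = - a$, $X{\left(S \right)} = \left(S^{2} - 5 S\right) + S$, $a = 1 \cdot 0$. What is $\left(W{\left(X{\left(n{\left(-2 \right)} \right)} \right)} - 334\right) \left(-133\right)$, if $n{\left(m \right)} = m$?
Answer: $44422$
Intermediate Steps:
$a = 0$
$X{\left(S \right)} = S^{2} - 4 S$
$W{\left(I \right)} = 0$ ($W{\left(I \right)} = \left(-1\right) 0 = 0$)
$\left(W{\left(X{\left(n{\left(-2 \right)} \right)} \right)} - 334\right) \left(-133\right) = \left(0 - 334\right) \left(-133\right) = \left(-334\right) \left(-133\right) = 44422$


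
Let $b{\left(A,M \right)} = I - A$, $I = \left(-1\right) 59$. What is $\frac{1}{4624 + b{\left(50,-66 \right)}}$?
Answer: $\frac{1}{4515} \approx 0.00022148$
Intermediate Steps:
$I = -59$
$b{\left(A,M \right)} = -59 - A$
$\frac{1}{4624 + b{\left(50,-66 \right)}} = \frac{1}{4624 - 109} = \frac{1}{4515}$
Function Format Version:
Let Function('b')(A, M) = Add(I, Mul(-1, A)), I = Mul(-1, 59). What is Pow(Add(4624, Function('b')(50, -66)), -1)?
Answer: Rational(1, 4515) ≈ 0.00022148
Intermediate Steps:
I = -59
Function('b')(A, M) = Add(-59, Mul(-1, A))
Pow(Add(4624, Function('b')(50, -66)), -1) = Pow(Add(4624, Add(-59, Mul(-1, 50))), -1) = Pow(Add(4624, Add(-59, -50)), -1) = Pow(Add(4624, -109), -1) = Pow(4515, -1) = Rational(1, 4515)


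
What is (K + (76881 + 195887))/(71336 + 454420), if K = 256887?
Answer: 75665/75108 ≈ 1.0074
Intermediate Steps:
(K + (76881 + 195887))/(71336 + 454420) = (256887 + (76881 + 195887))/(71336 + 454420) = (256887 + 272768)/525756 = 529655*(1/525756) = 75665/75108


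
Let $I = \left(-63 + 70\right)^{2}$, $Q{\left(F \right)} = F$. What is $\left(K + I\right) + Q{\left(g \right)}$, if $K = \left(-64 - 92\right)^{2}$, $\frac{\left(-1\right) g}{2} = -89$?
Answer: $24563$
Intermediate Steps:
$g = 178$ ($g = \left(-2\right) \left(-89\right) = 178$)
$I = 49$ ($I = 7^{2} = 49$)
$K = 24336$ ($K = \left(-64 - 92\right)^{2} = \left(-156\right)^{2} = 24336$)
$\left(K + I\right) + Q{\left(g \right)} = \left(24336 + 49\right) + 178 = 24385 + 178 = 24563$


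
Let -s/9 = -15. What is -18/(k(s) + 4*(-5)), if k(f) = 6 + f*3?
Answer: -18/391 ≈ -0.046036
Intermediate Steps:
s = 135 (s = -9*(-15) = 135)
k(f) = 6 + 3*f
-18/(k(s) + 4*(-5)) = -18/((6 + 3*135) + 4*(-5)) = -18/((6 + 405) - 20) = -18/(411 - 20) = -18/391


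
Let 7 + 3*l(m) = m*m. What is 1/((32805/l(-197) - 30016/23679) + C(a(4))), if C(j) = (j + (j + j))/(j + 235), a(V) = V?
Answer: 73197140454/96541643821 ≈ 0.75819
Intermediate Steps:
l(m) = -7/3 + m²/3 (l(m) = -7/3 + (m*m)/3 = -7/3 + m²/3)
C(j) = 3*j/(235 + j) (C(j) = (j + 2*j)/(235 + j) = (3*j)/(235 + j) = 3*j/(235 + j))
1/((32805/l(-197) - 30016/23679) + C(a(4))) = 1/((32805/(-7/3 + (⅓)*(-197)²) - 30016/23679) + 3*4/(235 + 4)) = 1/((32805/(-7/3 + (⅓)*38809) - 30016*1/23679) + 3*4/239) = 1/((32805/(-7/3 + 38809/3) - 30016/23679) + 3*4*(1/239)) = 1/((32805/12934 - 30016/23679) + 12/239) = 1/(388562651/306264186 + 12/239) = 1/(96541643821/73197140454) = 73197140454/96541643821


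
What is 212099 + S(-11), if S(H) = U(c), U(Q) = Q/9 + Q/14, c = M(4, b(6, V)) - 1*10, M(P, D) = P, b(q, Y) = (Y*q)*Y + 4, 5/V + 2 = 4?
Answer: 4454056/21 ≈ 2.1210e+5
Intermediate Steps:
V = 5/2 (V = 5/(-2 + 4) = 5/2 ≈ 2.5000)
b(q, Y) = 4 + q*Y² (b(q, Y) = q*Y² + 4 = 4 + q*Y²)
c = -6 (c = 4 - 1*10 = 4 - 10 = -6)
U(Q) = 23*Q/126 (U(Q) = Q*(⅑) + Q*(1/14) = Q/9 + Q/14 = 23*Q/126)
S(H) = -23/21 (S(H) = (23/126)*(-6) = -23/21)
212099 + S(-11) = 212099 - 23/21 = 4454056/21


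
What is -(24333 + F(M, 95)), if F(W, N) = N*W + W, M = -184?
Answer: -6669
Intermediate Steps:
F(W, N) = W + N*W
-(24333 + F(M, 95)) = -(24333 - 184*(1 + 95)) = -(24333 - 184*96) = -(24333 - 17664) = -1*6669 = -6669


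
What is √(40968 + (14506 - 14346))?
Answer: 2*√10282 ≈ 202.80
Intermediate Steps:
√(40968 + (14506 - 14346)) = √(40968 + 160) = √41128 = 2*√10282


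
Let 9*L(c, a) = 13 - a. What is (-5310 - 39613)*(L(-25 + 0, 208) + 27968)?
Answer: -3766299397/3 ≈ -1.2554e+9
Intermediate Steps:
L(c, a) = 13/9 - a/9 (L(c, a) = (13 - a)/9 = 13/9 - a/9)
(-5310 - 39613)*(L(-25 + 0, 208) + 27968) = (-5310 - 39613)*((13/9 - ⅑*208) + 27968) = -44923*((13/9 - 208/9) + 27968) = -44923*(-65/3 + 27968) = -44923*83839/3 = -3766299397/3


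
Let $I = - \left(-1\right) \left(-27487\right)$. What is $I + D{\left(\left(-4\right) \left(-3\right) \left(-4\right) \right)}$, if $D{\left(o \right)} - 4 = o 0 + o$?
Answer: $-27531$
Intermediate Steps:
$D{\left(o \right)} = 4 + o$ ($D{\left(o \right)} = 4 + \left(o 0 + o\right) = 4 + \left(0 + o\right) = 4 + o$)
$I = -27487$ ($I = \left(-1\right) 27487 = -27487$)
$I + D{\left(\left(-4\right) \left(-3\right) \left(-4\right) \right)} = -27487 + \left(4 + \left(-4\right) \left(-3\right) \left(-4\right)\right) = -27487 + \left(4 + 12 \left(-4\right)\right) = -27487 + \left(4 - 48\right) = -27487 - 44 = -27531$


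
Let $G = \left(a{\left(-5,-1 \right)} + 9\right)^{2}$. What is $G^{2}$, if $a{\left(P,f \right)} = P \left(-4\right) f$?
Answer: $14641$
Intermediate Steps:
$a{\left(P,f \right)} = - 4 P f$
$G = 121$ ($G = \left(\left(-4\right) \left(-5\right) \left(-1\right) + 9\right)^{2} = \left(-20 + 9\right)^{2} = \left(-11\right)^{2} = 121$)
$G^{2} = 121^{2} = 14641$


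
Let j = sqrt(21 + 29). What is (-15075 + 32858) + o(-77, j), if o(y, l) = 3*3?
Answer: 17792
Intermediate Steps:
j = 5*sqrt(2) (j = sqrt(50) = 5*sqrt(2) ≈ 7.0711)
o(y, l) = 9
(-15075 + 32858) + o(-77, j) = (-15075 + 32858) + 9 = 17783 + 9 = 17792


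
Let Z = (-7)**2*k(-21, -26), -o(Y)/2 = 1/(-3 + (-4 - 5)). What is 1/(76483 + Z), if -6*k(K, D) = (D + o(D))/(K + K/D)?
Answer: 270/20647589 ≈ 1.3077e-5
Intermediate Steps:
o(Y) = 1/6 (o(Y) = -2/(-3 + (-4 - 5)) = -2/(-3 - 9) = -2/(-12) = -2*(-1/12) = 1/6)
k(K, D) = -(1/6 + D)/(6*(K + K/D)) (k(K, D) = -(D + 1/6)/(6*(K + K/D)) = -(1/6 + D)/(6*(K + K/D)))
Z = -2821/270 (Z = (-7)**2*(-1/36*(-26)*(1 + 6*(-26))/(-21*(1 - 26))) = 49*(-1/36*(-26)*(-1/21)*(1 - 156)/(-25)) = 49*(-1/36*(-26)*(-1/21)*(-1/25)*(-155)) = 49*(-403/1890) = -2821/270 ≈ -10.448)
1/(76483 + Z) = 1/(76483 - 2821/270) = 1/(20647589/270) = 270/20647589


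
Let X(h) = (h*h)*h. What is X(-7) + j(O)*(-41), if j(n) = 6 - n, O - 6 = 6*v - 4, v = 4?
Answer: 477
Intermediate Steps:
O = 26 (O = 6 + (6*4 - 4) = 6 + (24 - 4) = 6 + 20 = 26)
X(h) = h³ (X(h) = h²*h = h³)
X(-7) + j(O)*(-41) = (-7)³ + (6 - 1*26)*(-41) = -343 + (6 - 26)*(-41) = -343 - 20*(-41) = -343 + 820 = 477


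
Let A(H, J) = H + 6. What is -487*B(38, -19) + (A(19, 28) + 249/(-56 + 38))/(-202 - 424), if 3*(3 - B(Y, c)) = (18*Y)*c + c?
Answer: -7941045443/3756 ≈ -2.1142e+6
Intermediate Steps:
B(Y, c) = 3 - c/3 - 6*Y*c (B(Y, c) = 3 - ((18*Y)*c + c)/3 = 3 - (18*Y*c + c)/3 = 3 - (c + 18*Y*c)/3 = 3 + (-c/3 - 6*Y*c) = 3 - c/3 - 6*Y*c)
A(H, J) = 6 + H
-487*B(38, -19) + (A(19, 28) + 249/(-56 + 38))/(-202 - 424) = -487*(3 - 1/3*(-19) - 6*38*(-19)) + ((6 + 19) + 249/(-56 + 38))/(-202 - 424) = -487*(3 + 19/3 + 4332) + (25 + 249/(-18))/(-626) = -487*13024/3 + (25 + 249*(-1/18))*(-1/626) = -6342688/3 + (25 - 83/6)*(-1/626) = -6342688/3 + (67/6)*(-1/626) = -6342688/3 - 67/3756 = -7941045443/3756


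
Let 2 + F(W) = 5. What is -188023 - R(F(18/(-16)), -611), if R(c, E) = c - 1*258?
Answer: -187768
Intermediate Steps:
F(W) = 3 (F(W) = -2 + 5 = 3)
R(c, E) = -258 + c (R(c, E) = c - 258 = -258 + c)
-188023 - R(F(18/(-16)), -611) = -188023 - (-258 + 3) = -188023 - 1*(-255) = -188023 + 255 = -187768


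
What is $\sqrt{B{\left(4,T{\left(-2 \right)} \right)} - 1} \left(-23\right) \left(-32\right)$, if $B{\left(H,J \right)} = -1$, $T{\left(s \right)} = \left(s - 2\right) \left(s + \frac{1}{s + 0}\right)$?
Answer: $736 i \sqrt{2} \approx 1040.9 i$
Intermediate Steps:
$T{\left(s \right)} = \left(-2 + s\right) \left(s + \frac{1}{s}\right)$
$\sqrt{B{\left(4,T{\left(-2 \right)} \right)} - 1} \left(-23\right) \left(-32\right) = \sqrt{-1 - 1} \left(-23\right) \left(-32\right) = \sqrt{-2} \left(-23\right) \left(-32\right) = i \sqrt{2} \left(-23\right) \left(-32\right) = - 23 i \sqrt{2} \left(-32\right) = 736 i \sqrt{2}$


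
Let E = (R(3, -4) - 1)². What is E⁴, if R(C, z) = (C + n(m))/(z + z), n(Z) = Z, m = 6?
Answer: 6975757441/16777216 ≈ 415.79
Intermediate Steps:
R(C, z) = (6 + C)/(2*z) (R(C, z) = (C + 6)/(z + z) = (6 + C)/((2*z)) = (6 + C)*(1/(2*z)) = (6 + C)/(2*z))
E = 289/64 (E = ((½)*(6 + 3)/(-4) - 1)² = ((½)*(-¼)*9 - 1)² = (-9/8 - 1)² = (-17/8)² = 289/64 ≈ 4.5156)
E⁴ = (289/64)⁴ = 6975757441/16777216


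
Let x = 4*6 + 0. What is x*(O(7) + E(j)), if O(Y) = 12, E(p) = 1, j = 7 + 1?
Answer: 312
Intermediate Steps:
j = 8
x = 24 (x = 24 + 0 = 24)
x*(O(7) + E(j)) = 24*(12 + 1) = 24*13 = 312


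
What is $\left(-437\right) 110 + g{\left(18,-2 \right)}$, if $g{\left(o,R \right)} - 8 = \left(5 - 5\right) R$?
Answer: $-48062$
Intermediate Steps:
$g{\left(o,R \right)} = 8$ ($g{\left(o,R \right)} = 8 + \left(5 - 5\right) R = 8 + 0 R = 8 + 0 = 8$)
$\left(-437\right) 110 + g{\left(18,-2 \right)} = \left(-437\right) 110 + 8 = -48070 + 8 = -48062$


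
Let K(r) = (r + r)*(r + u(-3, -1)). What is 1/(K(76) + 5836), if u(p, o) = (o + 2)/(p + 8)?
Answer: 5/87092 ≈ 5.7411e-5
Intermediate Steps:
u(p, o) = (2 + o)/(8 + p)
K(r) = 2*r*(⅕ + r) (K(r) = (r + r)*(r + (2 - 1)/(8 - 3)) = (2*r)*(r + 1/5) = (2*r)*(r + (⅕)*1) = (2*r)*(r + ⅕) = (2*r)*(⅕ + r) = 2*r*(⅕ + r))
1/(K(76) + 5836) = 1/((⅖)*76*(1 + 5*76) + 5836) = 1/((⅖)*76*(1 + 380) + 5836) = 1/((⅖)*76*381 + 5836) = 1/(57912/5 + 5836) = 1/(87092/5) = 5/87092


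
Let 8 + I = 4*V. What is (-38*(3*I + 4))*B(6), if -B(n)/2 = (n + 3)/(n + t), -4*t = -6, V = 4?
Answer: 12768/5 ≈ 2553.6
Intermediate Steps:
t = 3/2 (t = -¼*(-6) = 3/2 ≈ 1.5000)
I = 8 (I = -8 + 4*4 = -8 + 16 = 8)
B(n) = -2*(3 + n)/(3/2 + n) (B(n) = -2*(n + 3)/(n + 3/2) = -2*(3 + n)/(3/2 + n))
(-38*(3*I + 4))*B(6) = (-38*(3*8 + 4))*(4*(-3 - 1*6)/(3 + 2*6)) = (-38*(24 + 4))*(4*(-3 - 6)/(3 + 12)) = (-38*28)*(4*(-9)/15) = -4256*(-9)/15 = -1064*(-12/5) = 12768/5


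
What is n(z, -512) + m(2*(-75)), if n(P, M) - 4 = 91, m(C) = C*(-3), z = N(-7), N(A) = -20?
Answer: 545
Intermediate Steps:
z = -20
m(C) = -3*C
n(P, M) = 95 (n(P, M) = 4 + 91 = 95)
n(z, -512) + m(2*(-75)) = 95 - 6*(-75) = 95 - 3*(-150) = 95 + 450 = 545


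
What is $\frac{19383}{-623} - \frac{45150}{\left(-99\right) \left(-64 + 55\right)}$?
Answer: $- \frac{2161843}{26433} \approx -81.786$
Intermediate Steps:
$\frac{19383}{-623} - \frac{45150}{\left(-99\right) \left(-64 + 55\right)} = 19383 \left(- \frac{1}{623}\right) - \frac{45150}{\left(-99\right) \left(-9\right)} = - \frac{2769}{89} - \frac{45150}{891} = - \frac{2769}{89} - \frac{15050}{297} = - \frac{2161843}{26433}$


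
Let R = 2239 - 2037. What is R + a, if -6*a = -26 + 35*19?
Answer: 191/2 ≈ 95.500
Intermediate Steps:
a = -213/2 (a = -(-26 + 35*19)/6 = -(-26 + 665)/6 = -1/6*639 = -213/2 ≈ -106.50)
R = 202
R + a = 202 - 213/2 = 191/2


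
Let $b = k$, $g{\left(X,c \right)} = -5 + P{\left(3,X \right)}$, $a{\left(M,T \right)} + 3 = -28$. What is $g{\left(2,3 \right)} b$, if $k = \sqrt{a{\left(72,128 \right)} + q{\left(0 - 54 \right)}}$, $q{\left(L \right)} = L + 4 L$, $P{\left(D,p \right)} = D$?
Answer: $- 2 i \sqrt{301} \approx - 34.699 i$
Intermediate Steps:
$a{\left(M,T \right)} = -31$ ($a{\left(M,T \right)} = -3 - 28 = -31$)
$q{\left(L \right)} = 5 L$
$k = i \sqrt{301}$ ($k = \sqrt{-31 + 5 \left(0 - 54\right)} = \sqrt{-31 + 5 \left(-54\right)} = \sqrt{-31 - 270} = \sqrt{-301} = i \sqrt{301} \approx 17.349 i$)
$g{\left(X,c \right)} = -2$ ($g{\left(X,c \right)} = -5 + 3 = -2$)
$b = i \sqrt{301} \approx 17.349 i$
$g{\left(2,3 \right)} b = - 2 i \sqrt{301}$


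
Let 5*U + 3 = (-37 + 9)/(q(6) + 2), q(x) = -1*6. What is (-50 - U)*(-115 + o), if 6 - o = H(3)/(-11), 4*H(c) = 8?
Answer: 304038/55 ≈ 5528.0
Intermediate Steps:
q(x) = -6
H(c) = 2 (H(c) = (1/4)*8 = 2)
U = 4/5 (U = -3/5 + ((-37 + 9)/(-6 + 2))/5 = -3/5 + (-28/(-4))/5 = -3/5 + (-28*(-1/4))/5 = -3/5 + (1/5)*7 = -3/5 + 7/5 = 4/5 ≈ 0.80000)
o = 68/11 (o = 6 - 2/(-11) = 6 - 2*(-1)/11 = 6 - 1*(-2/11) = 6 + 2/11 = 68/11 ≈ 6.1818)
(-50 - U)*(-115 + o) = (-50 - 1*4/5)*(-115 + 68/11) = (-50 - 4/5)*(-1197/11) = -254/5*(-1197/11) = 304038/55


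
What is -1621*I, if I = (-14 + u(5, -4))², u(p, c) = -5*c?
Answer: -58356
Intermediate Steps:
I = 36 (I = (-14 - 5*(-4))² = (-14 + 20)² = 6² = 36)
-1621*I = -1621*36 = -58356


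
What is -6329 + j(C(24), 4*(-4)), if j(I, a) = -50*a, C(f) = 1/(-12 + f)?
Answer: -5529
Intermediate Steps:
-6329 + j(C(24), 4*(-4)) = -6329 - 200*(-4) = -6329 - 50*(-16) = -6329 + 800 = -5529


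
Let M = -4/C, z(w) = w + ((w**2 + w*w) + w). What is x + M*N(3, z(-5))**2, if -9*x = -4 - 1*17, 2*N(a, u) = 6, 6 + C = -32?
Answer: 187/57 ≈ 3.2807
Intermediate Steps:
C = -38 (C = -6 - 32 = -38)
z(w) = 2*w + 2*w**2 (z(w) = w + ((w**2 + w**2) + w) = w + (2*w**2 + w) = w + (w + 2*w**2) = 2*w + 2*w**2)
N(a, u) = 3 (N(a, u) = (1/2)*6 = 3)
x = 7/3 (x = -(-4 - 1*17)/9 = -(-4 - 17)/9 = -1/9*(-21) = 7/3 ≈ 2.3333)
M = 2/19 (M = -4/(-38) = -4*(-1/38) = 2/19 ≈ 0.10526)
x + M*N(3, z(-5))**2 = 7/3 + (2/19)*3**2 = 7/3 + (2/19)*9 = 7/3 + 18/19 = 187/57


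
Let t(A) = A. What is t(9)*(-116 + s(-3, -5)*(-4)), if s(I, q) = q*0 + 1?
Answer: -1080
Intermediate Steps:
s(I, q) = 1 (s(I, q) = 0 + 1 = 1)
t(9)*(-116 + s(-3, -5)*(-4)) = 9*(-116 + 1*(-4)) = 9*(-116 - 4) = 9*(-120) = -1080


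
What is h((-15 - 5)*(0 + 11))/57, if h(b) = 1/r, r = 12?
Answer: 1/684 ≈ 0.0014620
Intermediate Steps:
h(b) = 1/12
h((-15 - 5)*(0 + 11))/57 = (1/12)/57 = (1/12)*(1/57) = 1/684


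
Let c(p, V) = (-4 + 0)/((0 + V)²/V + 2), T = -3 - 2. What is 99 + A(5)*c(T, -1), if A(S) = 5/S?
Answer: 95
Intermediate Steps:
T = -5
c(p, V) = -4/(2 + V) (c(p, V) = -4/(V²/V + 2) = -4/(V + 2) = -4/(2 + V))
99 + A(5)*c(T, -1) = 99 + (5/5)*(-4/(2 - 1)) = 99 + (5*(⅕))*(-4/1) = 99 + 1*(-4*1) = 99 + 1*(-4) = 99 - 4 = 95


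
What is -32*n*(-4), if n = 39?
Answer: 4992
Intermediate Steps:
-32*n*(-4) = -32*39*(-4) = -1248*(-4) = 4992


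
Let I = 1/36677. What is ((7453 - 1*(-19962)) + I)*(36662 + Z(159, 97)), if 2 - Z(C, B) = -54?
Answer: 36919947384408/36677 ≈ 1.0066e+9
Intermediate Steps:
Z(C, B) = 56 (Z(C, B) = 2 - 1*(-54) = 2 + 54 = 56)
I = 1/36677 ≈ 2.7265e-5
((7453 - 1*(-19962)) + I)*(36662 + Z(159, 97)) = ((7453 - 1*(-19962)) + 1/36677)*(36662 + 56) = ((7453 + 19962) + 1/36677)*36718 = (27415 + 1/36677)*36718 = (1005499956/36677)*36718 = 36919947384408/36677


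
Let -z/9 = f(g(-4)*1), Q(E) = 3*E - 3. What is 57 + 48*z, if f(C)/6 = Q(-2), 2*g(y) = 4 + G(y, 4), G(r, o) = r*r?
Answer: 23385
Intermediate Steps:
G(r, o) = r²
g(y) = 2 + y²/2 (g(y) = (4 + y²)/2 = 2 + y²/2)
Q(E) = -3 + 3*E
f(C) = -54 (f(C) = 6*(-3 + 3*(-2)) = 6*(-3 - 6) = 6*(-9) = -54)
z = 486 (z = -9*(-54) = 486)
57 + 48*z = 57 + 48*486 = 57 + 23328 = 23385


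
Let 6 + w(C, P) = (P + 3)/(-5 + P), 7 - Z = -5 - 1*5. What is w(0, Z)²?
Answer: 169/9 ≈ 18.778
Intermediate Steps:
Z = 17 (Z = 7 - (-5 - 1*5) = 7 - (-5 - 5) = 7 - 1*(-10) = 7 + 10 = 17)
w(C, P) = -6 + (3 + P)/(-5 + P) (w(C, P) = -6 + (P + 3)/(-5 + P) = -6 + (3 + P)/(-5 + P))
w(0, Z)² = ((33 - 5*17)/(-5 + 17))² = ((33 - 85)/12)² = ((1/12)*(-52))² = (-13/3)² = 169/9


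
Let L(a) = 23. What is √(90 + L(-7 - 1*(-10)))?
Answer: √113 ≈ 10.630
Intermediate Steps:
√(90 + L(-7 - 1*(-10))) = √(90 + 23) = √113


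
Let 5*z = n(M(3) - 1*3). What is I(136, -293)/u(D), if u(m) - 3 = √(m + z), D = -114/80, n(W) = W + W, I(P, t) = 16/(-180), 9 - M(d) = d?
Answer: -32/1107 + 8*I*√10/5535 ≈ -0.028907 + 0.0045706*I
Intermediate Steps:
M(d) = 9 - d
I(P, t) = -4/45 (I(P, t) = 16*(-1/180) = -4/45)
n(W) = 2*W
z = 6/5 (z = (2*((9 - 1*3) - 1*3))/5 = (2*((9 - 3) - 3))/5 = (2*(6 - 3))/5 = (2*3)/5 = (⅕)*6 = 6/5 ≈ 1.2000)
D = -57/40 (D = -114*1/80 = -57/40 ≈ -1.4250)
u(m) = 3 + √(6/5 + m) (u(m) = 3 + √(m + 6/5) = 3 + √(6/5 + m))
I(136, -293)/u(D) = -4/(45*(3 + √(30 + 25*(-57/40))/5)) = -4/(45*(3 + √(30 - 285/8)/5)) = -4/(45*(3 + √(-45/8)/5)) = -4/(45*(3 + (3*I*√10/4)/5)) = -4/(45*(3 + 3*I*√10/20))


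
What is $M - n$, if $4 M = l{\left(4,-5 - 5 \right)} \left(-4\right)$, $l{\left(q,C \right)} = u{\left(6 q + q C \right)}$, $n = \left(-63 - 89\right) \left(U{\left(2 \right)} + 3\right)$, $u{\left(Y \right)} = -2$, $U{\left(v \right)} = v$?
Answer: $762$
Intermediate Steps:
$n = -760$ ($n = \left(-63 - 89\right) \left(2 + 3\right) = \left(-152\right) 5 = -760$)
$l{\left(q,C \right)} = -2$
$M = 2$ ($M = \frac{\left(-2\right) \left(-4\right)}{4} = \frac{1}{4} \cdot 8 = 2$)
$M - n = 2 - -760 = 2 + 760 = 762$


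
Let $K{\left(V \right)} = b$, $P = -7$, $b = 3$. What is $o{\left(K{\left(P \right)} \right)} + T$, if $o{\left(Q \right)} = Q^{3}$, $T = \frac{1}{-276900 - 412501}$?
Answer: $\frac{18613826}{689401} \approx 27.0$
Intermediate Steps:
$K{\left(V \right)} = 3$
$T = - \frac{1}{689401}$ ($T = \frac{1}{-689401} = - \frac{1}{689401} \approx -1.4505 \cdot 10^{-6}$)
$o{\left(K{\left(P \right)} \right)} + T = 3^{3} - \frac{1}{689401} = 27 - \frac{1}{689401} = \frac{18613826}{689401}$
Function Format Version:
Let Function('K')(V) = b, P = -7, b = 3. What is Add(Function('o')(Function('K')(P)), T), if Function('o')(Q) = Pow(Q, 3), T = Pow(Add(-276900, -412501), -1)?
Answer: Rational(18613826, 689401) ≈ 27.000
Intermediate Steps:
Function('K')(V) = 3
T = Rational(-1, 689401) (T = Pow(-689401, -1) = Rational(-1, 689401) ≈ -1.4505e-6)
Add(Function('o')(Function('K')(P)), T) = Add(Pow(3, 3), Rational(-1, 689401)) = Add(27, Rational(-1, 689401)) = Rational(18613826, 689401)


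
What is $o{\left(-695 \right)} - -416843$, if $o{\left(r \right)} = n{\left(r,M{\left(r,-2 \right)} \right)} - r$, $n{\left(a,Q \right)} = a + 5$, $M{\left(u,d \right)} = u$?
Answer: $416848$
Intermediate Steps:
$n{\left(a,Q \right)} = 5 + a$
$o{\left(r \right)} = 5$ ($o{\left(r \right)} = \left(5 + r\right) - r = 5$)
$o{\left(-695 \right)} - -416843 = 5 - -416843 = 5 + 416843 = 416848$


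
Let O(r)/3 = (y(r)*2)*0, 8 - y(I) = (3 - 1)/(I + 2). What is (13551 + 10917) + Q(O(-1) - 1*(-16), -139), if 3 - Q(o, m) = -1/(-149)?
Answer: 3646178/149 ≈ 24471.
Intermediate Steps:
y(I) = 8 - 2/(2 + I) (y(I) = 8 - (3 - 1)/(I + 2) = 8 - 2/(2 + I))
O(r) = 0 (O(r) = 3*(((2*(7 + 4*r)/(2 + r))*2)*0) = 3*((4*(7 + 4*r)/(2 + r))*0) = 3*0 = 0)
Q(o, m) = 446/149 (Q(o, m) = 3 - (-1)/(-149) = 3 - (-1)*(-1)/149 = 3 - 1*1/149 = 3 - 1/149 = 446/149)
(13551 + 10917) + Q(O(-1) - 1*(-16), -139) = (13551 + 10917) + 446/149 = 24468 + 446/149 = 3646178/149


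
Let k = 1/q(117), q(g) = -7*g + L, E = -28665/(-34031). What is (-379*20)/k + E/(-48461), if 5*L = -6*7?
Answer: 211084198996443/33656659 ≈ 6.2717e+6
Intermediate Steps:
E = 28665/34031 (E = -28665*(-1/34031) = 28665/34031 ≈ 0.84232)
L = -42/5 (L = (-6*7)/5 = (1/5)*(-42) = -42/5 ≈ -8.4000)
q(g) = -42/5 - 7*g (q(g) = -7*g - 42/5 = -42/5 - 7*g)
k = -5/4137 (k = 1/(-42/5 - 7*117) = 1/(-42/5 - 819) = 1/(-4137/5) = -5/4137 ≈ -0.0012086)
(-379*20)/k + E/(-48461) = (-379*20)/(-5/4137) + (28665/34031)/(-48461) = -1*7580*(-4137/5) + (28665/34031)*(-1/48461) = -7580*(-4137/5) - 585/33656659 = 6271692 - 585/33656659 = 211084198996443/33656659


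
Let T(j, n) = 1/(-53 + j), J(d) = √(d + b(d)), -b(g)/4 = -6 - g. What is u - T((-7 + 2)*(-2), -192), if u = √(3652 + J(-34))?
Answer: 1/43 + √(3652 + I*√146) ≈ 60.455 + 0.099972*I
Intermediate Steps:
b(g) = 24 + 4*g (b(g) = -4*(-6 - g) = 24 + 4*g)
J(d) = √(24 + 5*d) (J(d) = √(d + (24 + 4*d)) = √(24 + 5*d))
u = √(3652 + I*√146) (u = √(3652 + √(24 + 5*(-34))) = √(3652 + √(24 - 170)) = √(3652 + √(-146)) = √(3652 + I*√146) ≈ 60.432 + 0.09997*I)
u - T((-7 + 2)*(-2), -192) = √(3652 + I*√146) - 1/(-53 + (-7 + 2)*(-2)) = √(3652 + I*√146) - 1/(-53 - 5*(-2)) = √(3652 + I*√146) - 1/(-53 + 10) = √(3652 + I*√146) - 1/(-43) = √(3652 + I*√146) - 1*(-1/43) = √(3652 + I*√146) + 1/43 = 1/43 + √(3652 + I*√146)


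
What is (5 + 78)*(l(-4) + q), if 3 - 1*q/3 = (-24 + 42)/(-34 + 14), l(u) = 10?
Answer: 18011/10 ≈ 1801.1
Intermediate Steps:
q = 117/10 (q = 9 - 3*(-24 + 42)/(-34 + 14) = 9 - 54/(-20) = 9 - 54*(-1)/20 = 9 - 3*(-9/10) = 9 + 27/10 = 117/10 ≈ 11.700)
(5 + 78)*(l(-4) + q) = (5 + 78)*(10 + 117/10) = 83*(217/10) = 18011/10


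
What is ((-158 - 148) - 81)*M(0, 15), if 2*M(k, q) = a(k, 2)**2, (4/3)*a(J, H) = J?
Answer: 0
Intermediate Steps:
a(J, H) = 3*J/4
M(k, q) = 9*k**2/32 (M(k, q) = (3*k/4)**2/2 = (9*k**2/16)/2 = 9*k**2/32)
((-158 - 148) - 81)*M(0, 15) = ((-158 - 148) - 81)*((9/32)*0**2) = (-306 - 81)*((9/32)*0) = -387*0 = 0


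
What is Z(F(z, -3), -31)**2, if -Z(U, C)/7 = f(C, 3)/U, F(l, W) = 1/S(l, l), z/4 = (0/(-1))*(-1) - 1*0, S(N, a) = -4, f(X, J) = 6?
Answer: 28224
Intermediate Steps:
z = 0 (z = 4*((0/(-1))*(-1) - 1*0) = 4*((0*(-1))*(-1) + 0) = 4*(0*(-1) + 0) = 4*(0 + 0) = 4*0 = 0)
F(l, W) = -1/4 (F(l, W) = 1/(-4) = -1/4)
Z(U, C) = -42/U
Z(F(z, -3), -31)**2 = (-42/(-1/4))**2 = (-42*(-4))**2 = 168**2 = 28224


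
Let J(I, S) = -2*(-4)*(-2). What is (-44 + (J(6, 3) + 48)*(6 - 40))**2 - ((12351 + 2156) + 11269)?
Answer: 1255648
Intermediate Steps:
J(I, S) = -16 (J(I, S) = 8*(-2) = -16)
(-44 + (J(6, 3) + 48)*(6 - 40))**2 - ((12351 + 2156) + 11269) = (-44 + (-16 + 48)*(6 - 40))**2 - ((12351 + 2156) + 11269) = (-44 + 32*(-34))**2 - (14507 + 11269) = (-44 - 1088)**2 - 1*25776 = (-1132)**2 - 25776 = 1281424 - 25776 = 1255648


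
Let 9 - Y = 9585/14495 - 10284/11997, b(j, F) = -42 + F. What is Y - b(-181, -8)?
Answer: 686264648/11593101 ≈ 59.196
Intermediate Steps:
Y = 106609598/11593101 (Y = 9 - (9585/14495 - 10284/11997) = 9 - (9585*(1/14495) - 10284*1/11997) = 9 - (1917/2899 - 3428/3999) = 9 - 1*(-2271689/11593101) = 9 + 2271689/11593101 = 106609598/11593101 ≈ 9.1960)
Y - b(-181, -8) = 106609598/11593101 - (-42 - 8) = 106609598/11593101 - 1*(-50) = 106609598/11593101 + 50 = 686264648/11593101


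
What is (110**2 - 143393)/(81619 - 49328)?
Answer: -131293/32291 ≈ -4.0659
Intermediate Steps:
(110**2 - 143393)/(81619 - 49328) = (12100 - 143393)/32291 = -131293*1/32291 = -131293/32291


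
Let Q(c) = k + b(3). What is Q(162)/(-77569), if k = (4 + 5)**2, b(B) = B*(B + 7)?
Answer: -111/77569 ≈ -0.0014310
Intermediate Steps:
b(B) = B*(7 + B)
k = 81 (k = 9**2 = 81)
Q(c) = 111 (Q(c) = 81 + 3*(7 + 3) = 81 + 3*10 = 81 + 30 = 111)
Q(162)/(-77569) = 111/(-77569) = 111*(-1/77569) = -111/77569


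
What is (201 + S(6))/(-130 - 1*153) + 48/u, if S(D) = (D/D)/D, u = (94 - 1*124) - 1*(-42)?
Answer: 5585/1698 ≈ 3.2892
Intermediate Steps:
u = 12 (u = (94 - 124) + 42 = -30 + 42 = 12)
S(D) = 1/D
(201 + S(6))/(-130 - 1*153) + 48/u = (201 + 1/6)/(-130 - 1*153) + 48/12 = (201 + 1/6)/(-130 - 153) + 48*(1/12) = (1207/6)/(-283) + 4 = (1207/6)*(-1/283) + 4 = -1207/1698 + 4 = 5585/1698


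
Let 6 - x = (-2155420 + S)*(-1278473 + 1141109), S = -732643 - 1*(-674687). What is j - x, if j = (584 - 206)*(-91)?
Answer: 304038146460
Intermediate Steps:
S = -57956 (S = -732643 + 674687 = -57956)
x = -304038180858 (x = 6 - (-2155420 - 57956)*(-1278473 + 1141109) = 6 - (-2213376)*(-137364) = 6 - 1*304038180864 = 6 - 304038180864 = -304038180858)
j = -34398 (j = 378*(-91) = -34398)
j - x = -34398 - 1*(-304038180858) = -34398 + 304038180858 = 304038146460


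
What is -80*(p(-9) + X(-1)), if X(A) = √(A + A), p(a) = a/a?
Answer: -80 - 80*I*√2 ≈ -80.0 - 113.14*I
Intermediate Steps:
p(a) = 1
X(A) = √2*√A (X(A) = √(2*A) = √2*√A)
-80*(p(-9) + X(-1)) = -80*(1 + √2*√(-1)) = -80*(1 + √2*I) = -80*(1 + I*√2) = -80 - 80*I*√2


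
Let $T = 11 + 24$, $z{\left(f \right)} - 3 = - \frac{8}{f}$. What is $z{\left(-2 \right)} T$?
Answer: $245$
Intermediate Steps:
$z{\left(f \right)} = 3 - \frac{8}{f}$
$T = 35$
$z{\left(-2 \right)} T = \left(3 - \frac{8}{-2}\right) 35 = \left(3 - -4\right) 35 = \left(3 + 4\right) 35 = 7 \cdot 35 = 245$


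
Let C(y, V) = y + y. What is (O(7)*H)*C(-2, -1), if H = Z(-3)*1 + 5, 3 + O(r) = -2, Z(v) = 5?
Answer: 200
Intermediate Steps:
O(r) = -5 (O(r) = -3 - 2 = -5)
C(y, V) = 2*y
H = 10 (H = 5*1 + 5 = 5 + 5 = 10)
(O(7)*H)*C(-2, -1) = (-5*10)*(2*(-2)) = -50*(-4) = 200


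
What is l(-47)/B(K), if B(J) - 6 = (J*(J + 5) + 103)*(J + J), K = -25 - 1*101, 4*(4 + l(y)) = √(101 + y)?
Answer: 2/1933971 - √6/5157256 ≈ 5.5918e-7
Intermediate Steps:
l(y) = -4 + √(101 + y)/4
K = -126 (K = -25 - 101 = -126)
B(J) = 6 + 2*J*(103 + J*(5 + J)) (B(J) = 6 + (J*(J + 5) + 103)*(J + J) = 6 + (J*(5 + J) + 103)*(2*J) = 6 + (103 + J*(5 + J))*(2*J) = 6 + 2*J*(103 + J*(5 + J)))
l(-47)/B(K) = (-4 + √(101 - 47)/4)/(6 + 2*(-126)³ + 10*(-126)² + 206*(-126)) = (-4 + √54/4)/(6 + 2*(-2000376) + 10*15876 - 25956) = (-4 + (3*√6)/4)/(6 - 4000752 + 158760 - 25956) = (-4 + 3*√6/4)/(-3867942) = (-4 + 3*√6/4)*(-1/3867942) = 2/1933971 - √6/5157256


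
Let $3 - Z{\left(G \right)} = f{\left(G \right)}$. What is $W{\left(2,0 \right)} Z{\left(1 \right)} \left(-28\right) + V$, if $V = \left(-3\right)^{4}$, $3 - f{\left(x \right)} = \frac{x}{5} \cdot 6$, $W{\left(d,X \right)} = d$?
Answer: $\frac{69}{5} \approx 13.8$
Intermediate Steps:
$f{\left(x \right)} = 3 - \frac{6 x}{5}$ ($f{\left(x \right)} = 3 - \frac{x}{5} \cdot 6 = 3 - \frac{6 x}{5}$)
$Z{\left(G \right)} = \frac{6 G}{5}$ ($Z{\left(G \right)} = 3 - \left(3 - \frac{6 G}{5}\right) = 3 + \left(-3 + \frac{6 G}{5}\right) = \frac{6 G}{5}$)
$V = 81$
$W{\left(2,0 \right)} Z{\left(1 \right)} \left(-28\right) + V = 2 \cdot \frac{6}{5} \cdot 1 \left(-28\right) + 81 = 2 \cdot \frac{6}{5} \left(-28\right) + 81 = \frac{12}{5} \left(-28\right) + 81 = - \frac{336}{5} + 81 = \frac{69}{5}$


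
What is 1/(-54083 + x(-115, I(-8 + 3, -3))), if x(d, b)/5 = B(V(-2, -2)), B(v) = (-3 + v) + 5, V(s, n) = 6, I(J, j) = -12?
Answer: -1/54043 ≈ -1.8504e-5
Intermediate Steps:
B(v) = 2 + v
x(d, b) = 40 (x(d, b) = 5*(2 + 6) = 5*8 = 40)
1/(-54083 + x(-115, I(-8 + 3, -3))) = 1/(-54083 + 40) = 1/(-54043) = -1/54043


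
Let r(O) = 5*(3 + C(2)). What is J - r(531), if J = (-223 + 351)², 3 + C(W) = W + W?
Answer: 16364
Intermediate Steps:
C(W) = -3 + 2*W (C(W) = -3 + (W + W) = -3 + 2*W)
r(O) = 20 (r(O) = 5*(3 + (-3 + 2*2)) = 5*(3 + (-3 + 4)) = 5*(3 + 1) = 5*4 = 20)
J = 16384 (J = 128² = 16384)
J - r(531) = 16384 - 1*20 = 16384 - 20 = 16364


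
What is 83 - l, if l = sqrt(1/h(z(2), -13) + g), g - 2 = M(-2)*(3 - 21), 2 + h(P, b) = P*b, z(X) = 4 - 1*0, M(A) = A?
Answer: 83 - sqrt(12306)/18 ≈ 76.837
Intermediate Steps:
z(X) = 4 (z(X) = 4 + 0 = 4)
h(P, b) = -2 + P*b
g = 38 (g = 2 - 2*(3 - 21) = 2 - 2*(-18) = 2 + 36 = 38)
l = sqrt(12306)/18 (l = sqrt(1/(-2 + 4*(-13)) + 38) = sqrt(1/(-2 - 52) + 38) = sqrt(1/(-54) + 38) = sqrt(-1/54 + 38) = sqrt(2051/54) = sqrt(12306)/18 ≈ 6.1629)
83 - l = 83 - sqrt(12306)/18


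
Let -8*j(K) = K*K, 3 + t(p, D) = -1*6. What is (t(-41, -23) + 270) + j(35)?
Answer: 863/8 ≈ 107.88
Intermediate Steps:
t(p, D) = -9 (t(p, D) = -3 - 1*6 = -3 - 6 = -9)
j(K) = -K**2/8 (j(K) = -K*K/8 = -K**2/8)
(t(-41, -23) + 270) + j(35) = (-9 + 270) - 1/8*35**2 = 261 - 1/8*1225 = 261 - 1225/8 = 863/8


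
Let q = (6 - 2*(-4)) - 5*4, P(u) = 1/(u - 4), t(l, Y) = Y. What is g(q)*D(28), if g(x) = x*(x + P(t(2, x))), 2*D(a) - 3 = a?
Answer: 5673/10 ≈ 567.30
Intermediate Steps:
D(a) = 3/2 + a/2
P(u) = 1/(-4 + u)
q = -6 (q = (6 + 8) - 20 = 14 - 20 = -6)
g(x) = x*(x + 1/(-4 + x))
g(q)*D(28) = (-6*(1 - 6*(-4 - 6))/(-4 - 6))*(3/2 + (1/2)*28) = (-6*(1 - 6*(-10))/(-10))*(3/2 + 14) = -6*(-1/10)*(1 + 60)*(31/2) = -6*(-1/10)*61*(31/2) = (183/5)*(31/2) = 5673/10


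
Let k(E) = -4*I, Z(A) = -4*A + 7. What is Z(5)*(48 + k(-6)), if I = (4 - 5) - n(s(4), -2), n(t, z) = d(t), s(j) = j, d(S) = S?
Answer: -884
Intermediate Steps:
n(t, z) = t
Z(A) = 7 - 4*A
I = -5 (I = (4 - 5) - 1*4 = -1 - 4 = -5)
k(E) = 20 (k(E) = -4*(-5) = 20)
Z(5)*(48 + k(-6)) = (7 - 4*5)*(48 + 20) = (7 - 20)*68 = -13*68 = -884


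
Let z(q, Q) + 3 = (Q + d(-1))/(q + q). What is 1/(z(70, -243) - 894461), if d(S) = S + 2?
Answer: -70/62612601 ≈ -1.1180e-6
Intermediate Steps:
d(S) = 2 + S
z(q, Q) = -3 + (1 + Q)/(2*q) (z(q, Q) = -3 + (Q + (2 - 1))/(q + q) = -3 + (Q + 1)/((2*q)) = -3 + (1 + Q)*(1/(2*q)) = -3 + (1 + Q)/(2*q))
1/(z(70, -243) - 894461) = 1/((1/2)*(1 - 243 - 6*70)/70 - 894461) = 1/((1/2)*(1/70)*(1 - 243 - 420) - 894461) = 1/((1/2)*(1/70)*(-662) - 894461) = 1/(-331/70 - 894461) = 1/(-62612601/70) = -70/62612601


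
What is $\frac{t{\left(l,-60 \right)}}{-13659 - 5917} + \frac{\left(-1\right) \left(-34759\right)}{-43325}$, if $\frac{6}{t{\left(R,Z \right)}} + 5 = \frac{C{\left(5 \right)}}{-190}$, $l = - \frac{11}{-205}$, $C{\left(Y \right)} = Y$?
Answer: $- \frac{32488644761}{40498217050} \approx -0.80222$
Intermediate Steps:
$l = \frac{11}{205}$ ($l = \left(-11\right) \left(- \frac{1}{205}\right) = \frac{11}{205} \approx 0.053659$)
$t{\left(R,Z \right)} = - \frac{228}{191}$ ($t{\left(R,Z \right)} = \frac{6}{-5 + \frac{5}{-190}} = \frac{6}{-5 + 5 \left(- \frac{1}{190}\right)} = \frac{6}{-5 - \frac{1}{38}} = \frac{6}{- \frac{191}{38}} = 6 \left(- \frac{38}{191}\right) = - \frac{228}{191}$)
$\frac{t{\left(l,-60 \right)}}{-13659 - 5917} + \frac{\left(-1\right) \left(-34759\right)}{-43325} = - \frac{228}{191 \left(-13659 - 5917\right)} + \frac{\left(-1\right) \left(-34759\right)}{-43325} = - \frac{228}{191 \left(-13659 - 5917\right)} + 34759 \left(- \frac{1}{43325}\right) = - \frac{228}{191 \left(-19576\right)} - \frac{34759}{43325} = \left(- \frac{228}{191}\right) \left(- \frac{1}{19576}\right) - \frac{34759}{43325} = \frac{57}{934754} - \frac{34759}{43325} = - \frac{32488644761}{40498217050}$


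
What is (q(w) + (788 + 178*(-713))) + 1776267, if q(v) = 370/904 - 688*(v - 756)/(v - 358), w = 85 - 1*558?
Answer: 619430725523/375612 ≈ 1.6491e+6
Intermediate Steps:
w = -473 (w = 85 - 558 = -473)
q(v) = 185/452 - 688*(-756 + v)/(-358 + v) (q(v) = 370*(1/904) - 688*(-756 + v)/(-358 + v) = 185/452 - 688*(-756 + v)/(-358 + v))
(q(w) + (788 + 178*(-713))) + 1776267 = ((235031626 - 310791*(-473))/(452*(-358 - 473)) + (788 + 178*(-713))) + 1776267 = ((1/452)*(235031626 + 147004143)/(-831) + (788 - 126914)) + 1776267 = ((1/452)*(-1/831)*382035769 - 126126) + 1776267 = (-382035769/375612 - 126126) + 1776267 = -47756474881/375612 + 1776267 = 619430725523/375612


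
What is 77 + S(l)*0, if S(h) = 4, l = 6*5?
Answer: 77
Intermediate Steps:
l = 30
77 + S(l)*0 = 77 + 4*0 = 77 + 0 = 77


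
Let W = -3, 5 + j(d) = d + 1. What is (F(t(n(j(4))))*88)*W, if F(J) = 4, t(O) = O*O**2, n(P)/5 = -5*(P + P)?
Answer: -1056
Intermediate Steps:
j(d) = -4 + d (j(d) = -5 + (d + 1) = -5 + (1 + d) = -4 + d)
n(P) = -50*P (n(P) = 5*(-5*(P + P)) = 5*(-10*P) = -50*P)
t(O) = O**3
(F(t(n(j(4))))*88)*W = (4*88)*(-3) = 352*(-3) = -1056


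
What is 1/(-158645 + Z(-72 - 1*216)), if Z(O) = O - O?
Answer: -1/158645 ≈ -6.3034e-6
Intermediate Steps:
Z(O) = 0
1/(-158645 + Z(-72 - 1*216)) = 1/(-158645 + 0) = 1/(-158645) = -1/158645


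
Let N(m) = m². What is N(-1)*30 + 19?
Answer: 49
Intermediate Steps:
N(-1)*30 + 19 = (-1)²*30 + 19 = 1*30 + 19 = 30 + 19 = 49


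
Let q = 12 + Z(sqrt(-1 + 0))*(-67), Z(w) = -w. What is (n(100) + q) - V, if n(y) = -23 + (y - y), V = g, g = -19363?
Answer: 19352 + 67*I ≈ 19352.0 + 67.0*I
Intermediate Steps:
V = -19363
n(y) = -23 (n(y) = -23 + 0 = -23)
q = 12 + 67*I (q = 12 - sqrt(-1 + 0)*(-67) = 12 - sqrt(-1)*(-67) = 12 - I*(-67) = 12 + 67*I ≈ 12.0 + 67.0*I)
(n(100) + q) - V = (-23 + (12 + 67*I)) - 1*(-19363) = (-11 + 67*I) + 19363 = 19352 + 67*I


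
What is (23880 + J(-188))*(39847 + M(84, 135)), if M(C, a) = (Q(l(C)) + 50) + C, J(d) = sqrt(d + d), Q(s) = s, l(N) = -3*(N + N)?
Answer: 942710760 + 78954*I*sqrt(94) ≈ 9.4271e+8 + 7.6549e+5*I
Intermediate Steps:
l(N) = -6*N
J(d) = sqrt(2)*sqrt(d) (J(d) = sqrt(2*d) = sqrt(2)*sqrt(d))
M(C, a) = 50 - 5*C (M(C, a) = (-6*C + 50) + C = (50 - 6*C) + C = 50 - 5*C)
(23880 + J(-188))*(39847 + M(84, 135)) = (23880 + sqrt(2)*sqrt(-188))*(39847 + (50 - 5*84)) = (23880 + sqrt(2)*(2*I*sqrt(47)))*(39847 + (50 - 420)) = (23880 + 2*I*sqrt(94))*(39847 - 370) = (23880 + 2*I*sqrt(94))*39477 = 942710760 + 78954*I*sqrt(94)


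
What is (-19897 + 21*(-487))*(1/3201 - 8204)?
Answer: 791086454372/3201 ≈ 2.4714e+8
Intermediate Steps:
(-19897 + 21*(-487))*(1/3201 - 8204) = (-19897 - 10227)*(1/3201 - 8204) = -30124*(-26261003/3201) = 791086454372/3201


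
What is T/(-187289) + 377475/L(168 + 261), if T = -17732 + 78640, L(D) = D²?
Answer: 19829115349/11489618283 ≈ 1.7258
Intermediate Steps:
T = 60908
T/(-187289) + 377475/L(168 + 261) = 60908/(-187289) + 377475/((168 + 261)²) = 60908*(-1/187289) + 377475/(429²) = -60908/187289 + 377475/184041 = -60908/187289 + 377475*(1/184041) = -60908/187289 + 125825/61347 = 19829115349/11489618283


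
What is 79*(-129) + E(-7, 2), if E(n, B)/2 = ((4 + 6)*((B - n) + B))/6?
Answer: -30463/3 ≈ -10154.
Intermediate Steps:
E(n, B) = -10*n/3 + 20*B/3 (E(n, B) = 2*(((4 + 6)*((B - n) + B))/6) = 2*((10*(-n + 2*B))*(⅙)) = 2*((-10*n + 20*B)*(⅙)) = 2*(-5*n/3 + 10*B/3) = -10*n/3 + 20*B/3)
79*(-129) + E(-7, 2) = 79*(-129) + (-10/3*(-7) + (20/3)*2) = -10191 + (70/3 + 40/3) = -10191 + 110/3 = -30463/3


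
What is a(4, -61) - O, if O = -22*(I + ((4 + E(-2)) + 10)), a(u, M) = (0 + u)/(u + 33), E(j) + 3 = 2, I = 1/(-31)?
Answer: 327352/1147 ≈ 285.40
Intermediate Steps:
I = -1/31 ≈ -0.032258
E(j) = -1 (E(j) = -3 + 2 = -1)
a(u, M) = u/(33 + u)
O = -8844/31 (O = -22*(-1/31 + ((4 - 1) + 10)) = -22*(-1/31 + (3 + 10)) = -22*(-1/31 + 13) = -22*402/31 = -8844/31 ≈ -285.29)
a(4, -61) - O = 4/(33 + 4) - 1*(-8844/31) = 4/37 + 8844/31 = 327352/1147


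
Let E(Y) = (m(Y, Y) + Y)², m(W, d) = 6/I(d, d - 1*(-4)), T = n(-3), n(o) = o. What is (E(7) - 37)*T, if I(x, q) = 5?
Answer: -2268/25 ≈ -90.720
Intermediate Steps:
T = -3
m(W, d) = 6/5
E(Y) = (6/5 + Y)²
(E(7) - 37)*T = ((6 + 5*7)²/25 - 37)*(-3) = ((6 + 35)²/25 - 37)*(-3) = ((1/25)*41² - 37)*(-3) = ((1/25)*1681 - 37)*(-3) = (1681/25 - 37)*(-3) = (756/25)*(-3) = -2268/25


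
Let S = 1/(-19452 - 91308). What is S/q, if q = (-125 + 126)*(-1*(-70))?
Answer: -1/7753200 ≈ -1.2898e-7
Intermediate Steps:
S = -1/110760 (S = 1/(-110760) = -1/110760 ≈ -9.0285e-6)
q = 70 (q = 1*70 = 70)
S/q = -1/110760/70 = -1/110760*1/70 = -1/7753200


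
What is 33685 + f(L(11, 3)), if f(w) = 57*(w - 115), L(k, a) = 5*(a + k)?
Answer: 31120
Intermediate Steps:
L(k, a) = 5*a + 5*k
f(w) = -6555 + 57*w (f(w) = 57*(-115 + w) = -6555 + 57*w)
33685 + f(L(11, 3)) = 33685 + (-6555 + 57*(5*3 + 5*11)) = 33685 + (-6555 + 57*(15 + 55)) = 33685 + (-6555 + 57*70) = 33685 + (-6555 + 3990) = 33685 - 2565 = 31120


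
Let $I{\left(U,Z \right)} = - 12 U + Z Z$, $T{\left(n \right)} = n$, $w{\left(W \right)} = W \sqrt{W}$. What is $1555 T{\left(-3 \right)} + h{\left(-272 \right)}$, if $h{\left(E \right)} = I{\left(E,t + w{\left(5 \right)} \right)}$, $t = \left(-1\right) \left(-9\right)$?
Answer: $-1195 + 90 \sqrt{5} \approx -993.75$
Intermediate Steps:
$t = 9$
$w{\left(W \right)} = W^{\frac{3}{2}}$
$I{\left(U,Z \right)} = Z^{2} - 12 U$ ($I{\left(U,Z \right)} = - 12 U + Z^{2} = Z^{2} - 12 U$)
$h{\left(E \right)} = \left(9 + 5 \sqrt{5}\right)^{2} - 12 E$ ($h{\left(E \right)} = \left(9 + 5^{\frac{3}{2}}\right)^{2} - 12 E = \left(9 + 5 \sqrt{5}\right)^{2} - 12 E$)
$1555 T{\left(-3 \right)} + h{\left(-272 \right)} = 1555 \left(-3\right) + \left(206 - -3264 + 90 \sqrt{5}\right) = -4665 + \left(206 + 3264 + 90 \sqrt{5}\right) = -4665 + \left(3470 + 90 \sqrt{5}\right) = -1195 + 90 \sqrt{5}$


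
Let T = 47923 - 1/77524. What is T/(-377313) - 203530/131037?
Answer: -2146748120457149/1277646261551148 ≈ -1.6802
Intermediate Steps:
T = 3715182651/77524 (T = 47923 - 1*1/77524 = 47923 - 1/77524 = 3715182651/77524 ≈ 47923.)
T/(-377313) - 203530/131037 = (3715182651/77524)/(-377313) - 203530/131037 = (3715182651/77524)*(-1/377313) - 203530*1/131037 = -1238394217/9750271004 - 203530/131037 = -2146748120457149/1277646261551148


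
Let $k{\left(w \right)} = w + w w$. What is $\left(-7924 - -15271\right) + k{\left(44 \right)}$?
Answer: $9327$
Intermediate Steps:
$k{\left(w \right)} = w + w^{2}$
$\left(-7924 - -15271\right) + k{\left(44 \right)} = \left(-7924 - -15271\right) + 44 \left(1 + 44\right) = \left(-7924 + 15271\right) + 44 \cdot 45 = 7347 + 1980 = 9327$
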